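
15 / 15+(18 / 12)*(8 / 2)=7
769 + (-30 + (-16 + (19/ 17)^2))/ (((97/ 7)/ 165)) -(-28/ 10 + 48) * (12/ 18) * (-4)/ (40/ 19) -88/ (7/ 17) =1172688364/ 14717325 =79.68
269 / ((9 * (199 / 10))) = 2690 / 1791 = 1.50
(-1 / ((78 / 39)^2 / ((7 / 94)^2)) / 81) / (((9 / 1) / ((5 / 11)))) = -245 / 283423536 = -0.00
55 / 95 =11 / 19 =0.58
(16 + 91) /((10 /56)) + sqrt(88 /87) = 2 * sqrt(1914) /87 + 2996 /5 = 600.21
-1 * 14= -14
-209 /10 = -20.90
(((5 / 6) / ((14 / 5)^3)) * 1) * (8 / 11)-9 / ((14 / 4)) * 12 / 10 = -346147 / 113190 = -3.06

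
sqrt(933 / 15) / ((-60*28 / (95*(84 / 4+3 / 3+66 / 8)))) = -2299*sqrt(1555) / 6720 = -13.49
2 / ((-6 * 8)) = -1 / 24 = -0.04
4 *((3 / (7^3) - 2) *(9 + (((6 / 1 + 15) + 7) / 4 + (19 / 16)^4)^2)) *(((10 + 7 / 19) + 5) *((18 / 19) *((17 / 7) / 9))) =-2809.89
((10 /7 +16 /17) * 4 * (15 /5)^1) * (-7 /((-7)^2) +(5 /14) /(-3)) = -7.45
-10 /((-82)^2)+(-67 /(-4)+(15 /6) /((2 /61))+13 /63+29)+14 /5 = 132383899 /1059030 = 125.00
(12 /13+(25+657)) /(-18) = -4439 /117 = -37.94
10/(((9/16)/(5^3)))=20000/9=2222.22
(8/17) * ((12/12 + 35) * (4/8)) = 144/17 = 8.47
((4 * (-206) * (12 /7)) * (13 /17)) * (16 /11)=-2056704 /1309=-1571.20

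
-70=-70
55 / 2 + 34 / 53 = 2983 / 106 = 28.14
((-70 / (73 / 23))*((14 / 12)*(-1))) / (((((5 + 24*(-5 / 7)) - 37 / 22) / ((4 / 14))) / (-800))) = 198352000 / 466251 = 425.42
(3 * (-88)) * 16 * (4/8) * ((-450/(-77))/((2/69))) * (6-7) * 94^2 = 26338348800/7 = 3762621257.14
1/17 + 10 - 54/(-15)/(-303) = 86253/8585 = 10.05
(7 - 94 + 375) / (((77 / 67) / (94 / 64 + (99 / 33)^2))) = 2623.44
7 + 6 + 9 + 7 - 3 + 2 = 28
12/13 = 0.92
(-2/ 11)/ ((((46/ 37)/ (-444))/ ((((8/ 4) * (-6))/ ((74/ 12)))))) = -31968/ 253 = -126.36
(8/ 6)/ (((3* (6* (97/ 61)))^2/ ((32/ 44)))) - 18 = -452674858/ 25150257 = -18.00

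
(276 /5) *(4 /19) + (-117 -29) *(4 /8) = -5831 /95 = -61.38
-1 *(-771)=771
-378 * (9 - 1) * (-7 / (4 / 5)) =26460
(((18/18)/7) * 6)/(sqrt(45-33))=0.25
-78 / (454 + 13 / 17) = -442 / 2577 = -0.17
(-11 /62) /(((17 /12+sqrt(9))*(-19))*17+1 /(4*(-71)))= 2343 /18839506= 0.00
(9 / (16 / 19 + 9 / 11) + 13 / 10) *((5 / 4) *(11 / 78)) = 1.18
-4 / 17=-0.24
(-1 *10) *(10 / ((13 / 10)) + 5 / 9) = -9650 / 117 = -82.48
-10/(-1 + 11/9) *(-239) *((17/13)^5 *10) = 152705620350/371293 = 411280.63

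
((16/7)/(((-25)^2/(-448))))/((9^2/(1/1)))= -1024/50625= -0.02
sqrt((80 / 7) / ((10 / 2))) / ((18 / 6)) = 4* sqrt(7) / 21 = 0.50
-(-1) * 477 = 477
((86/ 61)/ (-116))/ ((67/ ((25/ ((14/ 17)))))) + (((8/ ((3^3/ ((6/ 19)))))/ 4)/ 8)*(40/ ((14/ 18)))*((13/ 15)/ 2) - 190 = -35929629803/ 189162708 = -189.94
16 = 16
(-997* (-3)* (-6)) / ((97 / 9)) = -161514 / 97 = -1665.09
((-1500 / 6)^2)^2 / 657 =3906250000 / 657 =5945586.00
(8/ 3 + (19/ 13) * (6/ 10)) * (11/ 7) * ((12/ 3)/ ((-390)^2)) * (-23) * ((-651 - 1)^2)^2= -31592860619085568/ 51904125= -608677260.60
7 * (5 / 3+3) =98 / 3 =32.67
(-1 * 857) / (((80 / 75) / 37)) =-475635 / 16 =-29727.19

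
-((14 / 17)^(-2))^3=-3.21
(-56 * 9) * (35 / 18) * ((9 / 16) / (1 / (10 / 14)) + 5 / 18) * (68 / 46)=-984.48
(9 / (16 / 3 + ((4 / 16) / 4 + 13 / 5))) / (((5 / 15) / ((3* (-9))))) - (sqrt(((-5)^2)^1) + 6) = -196069 / 1919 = -102.17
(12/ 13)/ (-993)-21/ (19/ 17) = -1536247/ 81757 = -18.79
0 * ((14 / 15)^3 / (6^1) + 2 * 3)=0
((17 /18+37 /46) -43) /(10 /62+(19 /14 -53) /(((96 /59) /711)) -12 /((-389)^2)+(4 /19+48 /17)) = 5796267850350656 /3170377090982956095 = 0.00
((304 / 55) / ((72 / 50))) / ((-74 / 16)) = -0.83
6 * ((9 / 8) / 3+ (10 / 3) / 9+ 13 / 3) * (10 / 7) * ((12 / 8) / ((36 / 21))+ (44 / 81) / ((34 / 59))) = 109826155 / 1388016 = 79.12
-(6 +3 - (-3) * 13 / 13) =-12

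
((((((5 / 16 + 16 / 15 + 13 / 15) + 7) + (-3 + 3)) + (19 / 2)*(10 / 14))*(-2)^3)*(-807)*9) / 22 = 65204793 / 1540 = 42340.77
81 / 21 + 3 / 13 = 372 / 91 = 4.09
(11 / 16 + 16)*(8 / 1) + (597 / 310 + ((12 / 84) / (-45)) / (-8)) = 2115899 / 15624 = 135.43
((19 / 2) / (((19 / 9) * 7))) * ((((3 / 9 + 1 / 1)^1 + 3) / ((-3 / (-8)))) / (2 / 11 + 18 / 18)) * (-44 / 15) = -1936 / 105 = -18.44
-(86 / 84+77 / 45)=-1723 / 630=-2.73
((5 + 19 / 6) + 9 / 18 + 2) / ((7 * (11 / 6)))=64 / 77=0.83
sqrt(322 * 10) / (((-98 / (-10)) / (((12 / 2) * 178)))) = 10680 * sqrt(805) / 49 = 6184.05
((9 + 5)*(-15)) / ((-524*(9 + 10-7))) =35 / 1048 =0.03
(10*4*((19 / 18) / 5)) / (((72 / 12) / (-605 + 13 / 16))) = -183673 / 216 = -850.34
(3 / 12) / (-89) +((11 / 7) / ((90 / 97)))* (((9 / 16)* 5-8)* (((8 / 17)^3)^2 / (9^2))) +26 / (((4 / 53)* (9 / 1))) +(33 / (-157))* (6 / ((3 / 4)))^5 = -235766928870232998529 / 34422210122072220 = -6849.27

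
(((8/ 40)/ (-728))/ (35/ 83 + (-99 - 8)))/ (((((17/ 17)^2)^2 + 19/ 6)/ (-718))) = -89391/ 201246500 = -0.00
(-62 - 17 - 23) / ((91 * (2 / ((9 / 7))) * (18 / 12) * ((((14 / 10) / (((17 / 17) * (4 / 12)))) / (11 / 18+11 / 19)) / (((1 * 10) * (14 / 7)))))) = -691900 / 254163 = -2.72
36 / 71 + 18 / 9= 178 / 71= 2.51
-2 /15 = -0.13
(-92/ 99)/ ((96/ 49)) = -1127/ 2376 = -0.47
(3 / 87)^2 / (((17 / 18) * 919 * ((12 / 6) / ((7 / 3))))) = 21 / 13138943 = 0.00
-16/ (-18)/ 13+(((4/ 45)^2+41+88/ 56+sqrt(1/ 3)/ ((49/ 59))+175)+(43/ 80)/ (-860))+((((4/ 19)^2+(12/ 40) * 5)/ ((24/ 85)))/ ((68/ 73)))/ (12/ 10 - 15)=59 * sqrt(3)/ 147+10635415075057/ 48961130400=217.92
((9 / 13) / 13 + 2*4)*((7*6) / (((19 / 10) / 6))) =3429720 / 3211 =1068.12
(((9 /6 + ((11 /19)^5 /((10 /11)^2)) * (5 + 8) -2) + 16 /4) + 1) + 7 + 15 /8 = 7130231271 /495219800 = 14.40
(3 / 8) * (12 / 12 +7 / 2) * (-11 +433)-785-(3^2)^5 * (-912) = 430820921 / 8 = 53852615.12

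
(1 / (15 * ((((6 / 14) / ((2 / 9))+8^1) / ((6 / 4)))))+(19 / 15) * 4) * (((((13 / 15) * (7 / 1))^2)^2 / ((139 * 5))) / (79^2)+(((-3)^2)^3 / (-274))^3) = -180094423310234751738787 / 1883613380404430475000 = -95.61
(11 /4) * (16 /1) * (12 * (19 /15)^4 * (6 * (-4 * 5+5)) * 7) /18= -160555472 /3375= -47571.99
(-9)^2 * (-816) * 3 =-198288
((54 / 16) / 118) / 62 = 27 / 58528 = 0.00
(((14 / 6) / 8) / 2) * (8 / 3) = 0.39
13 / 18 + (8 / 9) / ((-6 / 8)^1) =-25 / 54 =-0.46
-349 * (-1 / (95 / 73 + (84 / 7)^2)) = 2.40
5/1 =5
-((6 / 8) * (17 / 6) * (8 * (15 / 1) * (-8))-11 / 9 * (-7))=18283 / 9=2031.44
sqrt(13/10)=sqrt(130)/10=1.14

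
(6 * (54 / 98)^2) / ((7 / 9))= 39366 / 16807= 2.34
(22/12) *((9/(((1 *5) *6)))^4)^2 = 24057/200000000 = 0.00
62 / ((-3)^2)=62 / 9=6.89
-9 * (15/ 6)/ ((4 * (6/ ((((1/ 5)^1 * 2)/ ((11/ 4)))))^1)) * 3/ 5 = -9/ 110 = -0.08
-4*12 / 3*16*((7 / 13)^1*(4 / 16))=-448 / 13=-34.46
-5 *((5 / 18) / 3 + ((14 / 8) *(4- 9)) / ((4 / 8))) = 2350 / 27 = 87.04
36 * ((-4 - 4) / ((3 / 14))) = -1344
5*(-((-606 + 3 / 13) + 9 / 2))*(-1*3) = -234495 / 26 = -9019.04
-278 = -278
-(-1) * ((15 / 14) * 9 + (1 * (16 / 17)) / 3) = 7109 / 714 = 9.96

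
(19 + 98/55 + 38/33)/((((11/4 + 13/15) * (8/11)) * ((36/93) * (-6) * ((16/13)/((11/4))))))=-73931/9216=-8.02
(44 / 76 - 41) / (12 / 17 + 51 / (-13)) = 56576 / 4503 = 12.56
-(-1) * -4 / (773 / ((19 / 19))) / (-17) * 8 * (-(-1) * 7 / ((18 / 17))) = 112 / 6957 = 0.02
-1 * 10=-10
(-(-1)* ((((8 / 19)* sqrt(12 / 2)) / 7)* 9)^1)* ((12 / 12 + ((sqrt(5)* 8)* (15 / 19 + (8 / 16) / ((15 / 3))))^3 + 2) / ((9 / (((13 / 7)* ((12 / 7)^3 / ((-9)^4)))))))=6656* sqrt(6) / 25865973 + 2056143405056* sqrt(30) / 13306103160525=0.85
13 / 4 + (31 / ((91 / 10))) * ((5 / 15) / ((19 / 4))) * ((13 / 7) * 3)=17063 / 3724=4.58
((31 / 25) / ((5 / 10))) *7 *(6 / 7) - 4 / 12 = 1091 / 75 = 14.55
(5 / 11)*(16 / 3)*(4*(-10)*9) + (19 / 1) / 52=-498991 / 572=-872.36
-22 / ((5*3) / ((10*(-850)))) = 37400 / 3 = 12466.67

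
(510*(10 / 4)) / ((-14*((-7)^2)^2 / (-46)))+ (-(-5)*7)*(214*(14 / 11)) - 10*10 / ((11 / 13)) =1740855495 / 184877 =9416.29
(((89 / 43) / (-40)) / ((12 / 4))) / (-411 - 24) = 89 / 2244600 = 0.00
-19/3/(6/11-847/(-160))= -33440/30831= -1.08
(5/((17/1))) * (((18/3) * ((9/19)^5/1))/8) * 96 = 21257640/42093683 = 0.51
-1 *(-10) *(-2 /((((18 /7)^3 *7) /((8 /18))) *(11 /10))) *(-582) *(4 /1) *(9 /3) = 3802400 /8019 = 474.17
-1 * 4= -4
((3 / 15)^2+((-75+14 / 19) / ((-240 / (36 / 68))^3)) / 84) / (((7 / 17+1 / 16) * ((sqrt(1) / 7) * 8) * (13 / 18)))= 9446279361 / 92445184000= 0.10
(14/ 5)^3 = 21.95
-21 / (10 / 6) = -63 / 5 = -12.60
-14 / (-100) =7 / 50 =0.14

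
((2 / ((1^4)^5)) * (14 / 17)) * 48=1344 / 17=79.06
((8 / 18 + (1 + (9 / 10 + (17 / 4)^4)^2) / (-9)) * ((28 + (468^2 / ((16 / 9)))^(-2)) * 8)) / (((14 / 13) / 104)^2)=-74524399211654774286421 / 2999878156800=-24842475366.12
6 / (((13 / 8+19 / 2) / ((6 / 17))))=288 / 1513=0.19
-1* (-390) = 390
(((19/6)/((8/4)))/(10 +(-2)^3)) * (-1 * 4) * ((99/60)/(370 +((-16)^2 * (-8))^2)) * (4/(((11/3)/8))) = -0.00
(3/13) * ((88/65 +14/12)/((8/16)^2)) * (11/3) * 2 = 43252/2535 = 17.06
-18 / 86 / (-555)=3 / 7955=0.00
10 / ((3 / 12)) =40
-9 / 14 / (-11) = 9 / 154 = 0.06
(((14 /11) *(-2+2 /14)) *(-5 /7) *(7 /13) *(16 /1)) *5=800 /11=72.73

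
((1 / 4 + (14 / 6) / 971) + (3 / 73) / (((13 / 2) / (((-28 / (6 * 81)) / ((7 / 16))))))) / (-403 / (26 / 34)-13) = -75108667 / 161221965840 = -0.00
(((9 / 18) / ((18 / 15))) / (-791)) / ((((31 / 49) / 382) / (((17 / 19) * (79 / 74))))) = -8977955 / 29551308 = -0.30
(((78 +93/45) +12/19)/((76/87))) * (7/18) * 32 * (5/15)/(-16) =-4668797/194940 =-23.95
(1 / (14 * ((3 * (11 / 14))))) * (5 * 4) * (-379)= -7580 / 33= -229.70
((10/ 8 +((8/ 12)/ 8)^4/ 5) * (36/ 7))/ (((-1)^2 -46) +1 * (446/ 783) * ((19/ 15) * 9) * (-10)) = -3758429/ 64272320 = -0.06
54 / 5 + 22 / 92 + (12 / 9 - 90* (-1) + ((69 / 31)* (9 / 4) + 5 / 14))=107.74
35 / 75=7 / 15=0.47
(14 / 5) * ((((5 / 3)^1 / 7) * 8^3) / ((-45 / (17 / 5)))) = -17408 / 675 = -25.79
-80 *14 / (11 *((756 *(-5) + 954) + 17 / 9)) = 1440 / 39941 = 0.04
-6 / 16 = -3 / 8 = -0.38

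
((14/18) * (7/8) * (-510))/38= -4165/456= -9.13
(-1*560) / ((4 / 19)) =-2660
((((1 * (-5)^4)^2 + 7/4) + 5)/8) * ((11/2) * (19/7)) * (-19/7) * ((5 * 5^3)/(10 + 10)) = -775599339625/12544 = -61830304.50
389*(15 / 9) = 1945 / 3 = 648.33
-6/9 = -2/3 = -0.67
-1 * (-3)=3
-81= -81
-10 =-10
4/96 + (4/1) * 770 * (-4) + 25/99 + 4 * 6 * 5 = -9662167/792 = -12199.71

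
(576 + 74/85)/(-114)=-24517/4845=-5.06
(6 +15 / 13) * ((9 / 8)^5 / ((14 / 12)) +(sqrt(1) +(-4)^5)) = -10894826961 / 1490944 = -7307.33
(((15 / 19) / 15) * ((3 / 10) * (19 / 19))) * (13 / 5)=39 / 950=0.04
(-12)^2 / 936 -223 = -2897 / 13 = -222.85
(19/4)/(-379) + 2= 3013/1516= 1.99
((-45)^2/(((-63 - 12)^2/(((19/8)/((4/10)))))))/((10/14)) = 1197/400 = 2.99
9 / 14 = 0.64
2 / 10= 1 / 5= 0.20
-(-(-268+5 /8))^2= -71489.39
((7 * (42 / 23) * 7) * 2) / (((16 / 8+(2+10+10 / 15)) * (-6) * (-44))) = 1029 / 22264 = 0.05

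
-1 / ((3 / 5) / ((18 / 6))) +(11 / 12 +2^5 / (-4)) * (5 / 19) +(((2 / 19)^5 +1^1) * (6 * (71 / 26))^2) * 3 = 798.51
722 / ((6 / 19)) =6859 / 3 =2286.33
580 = 580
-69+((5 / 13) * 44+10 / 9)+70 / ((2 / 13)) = 404.03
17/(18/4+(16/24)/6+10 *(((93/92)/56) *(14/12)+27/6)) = 112608/330019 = 0.34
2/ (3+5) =1/ 4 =0.25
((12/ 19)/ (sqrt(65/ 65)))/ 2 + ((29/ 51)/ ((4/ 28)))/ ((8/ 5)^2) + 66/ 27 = 802811/ 186048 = 4.32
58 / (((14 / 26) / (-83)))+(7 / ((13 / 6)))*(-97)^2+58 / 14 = 21462.16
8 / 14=4 / 7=0.57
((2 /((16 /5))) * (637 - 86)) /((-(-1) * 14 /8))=2755 /14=196.79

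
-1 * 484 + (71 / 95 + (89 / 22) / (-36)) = -36368383 / 75240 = -483.37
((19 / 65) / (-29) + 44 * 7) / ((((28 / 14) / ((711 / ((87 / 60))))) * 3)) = 25170.21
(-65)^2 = 4225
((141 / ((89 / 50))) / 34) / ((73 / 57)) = 200925 / 110449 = 1.82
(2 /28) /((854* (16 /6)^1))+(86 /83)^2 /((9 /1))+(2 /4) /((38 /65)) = 109811287889 /112675161312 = 0.97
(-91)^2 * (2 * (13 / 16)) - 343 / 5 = 535521 / 40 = 13388.02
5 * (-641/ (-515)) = 641/ 103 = 6.22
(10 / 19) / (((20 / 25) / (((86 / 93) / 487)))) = 1075 / 860529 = 0.00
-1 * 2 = -2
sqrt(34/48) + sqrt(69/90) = sqrt(102)/12 + sqrt(690)/30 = 1.72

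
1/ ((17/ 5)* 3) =5/ 51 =0.10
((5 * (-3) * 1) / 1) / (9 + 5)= -1.07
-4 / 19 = -0.21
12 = 12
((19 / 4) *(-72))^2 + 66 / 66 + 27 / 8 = 116968.38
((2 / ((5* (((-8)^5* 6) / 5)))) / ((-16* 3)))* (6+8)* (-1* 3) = -7 / 786432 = -0.00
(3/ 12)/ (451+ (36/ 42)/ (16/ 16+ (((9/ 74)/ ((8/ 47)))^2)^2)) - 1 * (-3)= 5875908664252579/ 1958274926678740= 3.00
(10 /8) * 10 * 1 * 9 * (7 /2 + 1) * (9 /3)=6075 /4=1518.75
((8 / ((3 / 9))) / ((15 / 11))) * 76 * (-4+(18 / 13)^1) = -227392 / 65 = -3498.34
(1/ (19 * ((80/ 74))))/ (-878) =-37/ 667280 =-0.00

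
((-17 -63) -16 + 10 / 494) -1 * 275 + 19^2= -2465 / 247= -9.98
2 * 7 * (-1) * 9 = -126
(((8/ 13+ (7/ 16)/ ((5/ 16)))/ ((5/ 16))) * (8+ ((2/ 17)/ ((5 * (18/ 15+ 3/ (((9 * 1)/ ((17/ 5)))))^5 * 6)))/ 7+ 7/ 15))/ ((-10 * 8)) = -33274580854/ 48750804375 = -0.68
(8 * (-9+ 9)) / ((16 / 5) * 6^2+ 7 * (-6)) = 0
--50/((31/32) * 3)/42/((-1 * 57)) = -800/111321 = -0.01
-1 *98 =-98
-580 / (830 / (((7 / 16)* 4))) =-203 / 166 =-1.22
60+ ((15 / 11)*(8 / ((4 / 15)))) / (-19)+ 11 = 14389 / 209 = 68.85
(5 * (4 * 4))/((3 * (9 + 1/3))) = 20/7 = 2.86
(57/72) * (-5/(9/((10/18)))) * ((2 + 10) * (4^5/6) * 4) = -486400/243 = -2001.65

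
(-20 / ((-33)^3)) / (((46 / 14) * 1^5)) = 140 / 826551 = 0.00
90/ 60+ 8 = 9.50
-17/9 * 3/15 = -17/45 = -0.38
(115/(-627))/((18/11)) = -115/1026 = -0.11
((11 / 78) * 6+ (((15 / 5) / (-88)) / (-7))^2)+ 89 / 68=180717909 / 83859776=2.16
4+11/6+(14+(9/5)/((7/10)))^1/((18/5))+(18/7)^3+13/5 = 927317/30870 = 30.04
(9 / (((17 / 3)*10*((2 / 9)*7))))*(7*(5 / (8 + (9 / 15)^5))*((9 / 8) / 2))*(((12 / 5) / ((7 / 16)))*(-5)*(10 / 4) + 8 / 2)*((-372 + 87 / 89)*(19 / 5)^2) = 368243137888875 / 4277577808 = 86086.84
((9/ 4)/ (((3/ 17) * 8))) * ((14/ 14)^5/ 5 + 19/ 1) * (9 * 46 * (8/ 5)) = 506736/ 25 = 20269.44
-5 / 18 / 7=-5 / 126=-0.04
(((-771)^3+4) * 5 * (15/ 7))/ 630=-2291570035/ 294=-7794455.90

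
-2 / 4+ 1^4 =1 / 2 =0.50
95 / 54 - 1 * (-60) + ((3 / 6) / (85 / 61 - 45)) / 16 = 141935953 / 2298240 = 61.76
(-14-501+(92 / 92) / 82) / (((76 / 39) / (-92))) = 37879413 / 1558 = 24312.85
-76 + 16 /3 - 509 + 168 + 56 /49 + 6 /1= -8495 /21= -404.52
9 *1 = 9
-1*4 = -4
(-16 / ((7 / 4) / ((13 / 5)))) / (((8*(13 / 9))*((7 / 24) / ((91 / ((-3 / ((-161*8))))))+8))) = -0.26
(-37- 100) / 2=-137 / 2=-68.50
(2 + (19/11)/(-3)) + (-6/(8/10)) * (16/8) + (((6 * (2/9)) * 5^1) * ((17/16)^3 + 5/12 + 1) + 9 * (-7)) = -5994859/101376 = -59.13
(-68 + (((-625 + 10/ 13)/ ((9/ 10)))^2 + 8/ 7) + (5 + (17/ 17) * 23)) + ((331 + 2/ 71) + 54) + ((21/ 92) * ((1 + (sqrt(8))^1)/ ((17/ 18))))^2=35721 * sqrt(2)/ 152881 + 222544727644304381/ 462273617988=481413.76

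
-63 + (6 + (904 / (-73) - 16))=-6233 / 73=-85.38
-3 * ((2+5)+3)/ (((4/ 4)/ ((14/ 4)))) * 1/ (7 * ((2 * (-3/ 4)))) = 10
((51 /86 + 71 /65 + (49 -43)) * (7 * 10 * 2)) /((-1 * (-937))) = 1.15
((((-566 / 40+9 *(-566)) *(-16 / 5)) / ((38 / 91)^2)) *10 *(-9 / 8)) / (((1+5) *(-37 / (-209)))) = -1469388921 / 1480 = -992830.35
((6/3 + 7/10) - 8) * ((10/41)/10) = -53/410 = -0.13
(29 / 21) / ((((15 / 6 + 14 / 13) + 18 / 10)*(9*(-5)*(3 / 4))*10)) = -1508 / 1981665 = -0.00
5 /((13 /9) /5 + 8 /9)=225 /53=4.25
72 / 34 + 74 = 1294 / 17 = 76.12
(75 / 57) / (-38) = -25 / 722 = -0.03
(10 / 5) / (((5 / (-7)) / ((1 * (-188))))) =2632 / 5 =526.40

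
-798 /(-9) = 266 /3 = 88.67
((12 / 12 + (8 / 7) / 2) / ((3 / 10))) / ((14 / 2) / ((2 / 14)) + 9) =55 / 609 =0.09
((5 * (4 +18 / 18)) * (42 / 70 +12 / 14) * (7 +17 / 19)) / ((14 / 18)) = 344250 / 931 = 369.76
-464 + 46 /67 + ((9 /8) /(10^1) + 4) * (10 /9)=-2212981 /4824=-458.74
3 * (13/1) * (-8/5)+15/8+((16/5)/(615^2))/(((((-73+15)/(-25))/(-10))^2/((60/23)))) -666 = -2834804472689/3901869960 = -726.52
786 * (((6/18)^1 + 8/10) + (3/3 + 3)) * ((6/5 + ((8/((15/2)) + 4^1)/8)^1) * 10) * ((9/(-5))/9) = -221914/15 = -14794.27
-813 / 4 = -203.25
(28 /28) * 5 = 5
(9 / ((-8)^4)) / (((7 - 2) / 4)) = 9 / 5120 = 0.00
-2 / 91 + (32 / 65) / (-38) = -302 / 8645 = -0.03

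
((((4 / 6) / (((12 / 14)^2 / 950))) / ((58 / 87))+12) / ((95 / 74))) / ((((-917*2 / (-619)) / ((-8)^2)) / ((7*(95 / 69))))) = 17216459936 / 81351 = 211631.82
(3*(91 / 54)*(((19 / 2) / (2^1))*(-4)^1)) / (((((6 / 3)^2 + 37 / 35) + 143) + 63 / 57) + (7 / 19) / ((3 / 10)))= -60515 / 94746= -0.64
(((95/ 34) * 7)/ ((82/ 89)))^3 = 207317019156625/ 21670967872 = 9566.58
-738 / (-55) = 13.42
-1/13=-0.08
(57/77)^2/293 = 0.00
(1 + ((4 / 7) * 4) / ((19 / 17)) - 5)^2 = 67600 / 17689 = 3.82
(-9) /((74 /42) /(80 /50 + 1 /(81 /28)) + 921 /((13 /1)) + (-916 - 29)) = 215124 /20872963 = 0.01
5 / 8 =0.62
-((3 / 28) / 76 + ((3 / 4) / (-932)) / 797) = -34794 / 24698233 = -0.00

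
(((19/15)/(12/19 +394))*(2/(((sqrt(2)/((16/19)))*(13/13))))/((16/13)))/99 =0.00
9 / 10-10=-9.10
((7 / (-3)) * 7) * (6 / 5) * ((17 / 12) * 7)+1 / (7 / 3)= -40727 / 210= -193.94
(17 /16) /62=17 /992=0.02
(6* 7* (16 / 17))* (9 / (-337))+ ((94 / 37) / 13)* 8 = 1399120 / 2755649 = 0.51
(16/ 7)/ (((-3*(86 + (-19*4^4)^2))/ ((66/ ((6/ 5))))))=-440/ 248415111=-0.00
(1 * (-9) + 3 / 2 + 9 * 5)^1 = 75 / 2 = 37.50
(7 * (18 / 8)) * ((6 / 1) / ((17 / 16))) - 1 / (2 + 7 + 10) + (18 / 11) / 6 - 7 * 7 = 142693 / 3553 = 40.16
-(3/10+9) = -93/10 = -9.30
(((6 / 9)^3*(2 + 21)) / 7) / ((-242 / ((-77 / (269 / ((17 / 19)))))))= 1564 / 1517967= 0.00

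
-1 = -1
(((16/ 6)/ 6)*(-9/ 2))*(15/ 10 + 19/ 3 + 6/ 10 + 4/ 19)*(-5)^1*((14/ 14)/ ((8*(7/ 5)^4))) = 3079375/ 1094856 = 2.81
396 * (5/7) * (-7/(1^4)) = -1980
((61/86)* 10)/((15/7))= 427/129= 3.31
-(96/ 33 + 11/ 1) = -153/ 11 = -13.91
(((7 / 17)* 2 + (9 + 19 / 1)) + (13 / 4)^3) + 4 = 73061 / 1088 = 67.15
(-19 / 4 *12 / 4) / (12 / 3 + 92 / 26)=-741 / 392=-1.89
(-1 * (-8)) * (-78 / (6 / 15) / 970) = -156 / 97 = -1.61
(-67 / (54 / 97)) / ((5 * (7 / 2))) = -6499 / 945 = -6.88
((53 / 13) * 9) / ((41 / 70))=33390 / 533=62.65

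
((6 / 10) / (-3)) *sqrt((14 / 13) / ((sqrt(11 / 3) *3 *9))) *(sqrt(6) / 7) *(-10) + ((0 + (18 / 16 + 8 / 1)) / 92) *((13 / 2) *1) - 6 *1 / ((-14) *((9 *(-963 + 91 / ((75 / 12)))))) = 4 *11^(3 / 4) *3^(1 / 4) *sqrt(91) / 3003 + 472499719 / 732954432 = 0.75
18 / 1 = 18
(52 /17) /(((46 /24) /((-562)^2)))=504057.94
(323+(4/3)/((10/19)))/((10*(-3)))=-4883/450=-10.85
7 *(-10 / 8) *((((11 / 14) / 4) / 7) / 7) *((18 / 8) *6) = -1485 / 3136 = -0.47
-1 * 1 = -1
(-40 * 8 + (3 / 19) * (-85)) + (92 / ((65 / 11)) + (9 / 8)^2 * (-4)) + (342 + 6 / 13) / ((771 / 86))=-1445873779 / 5078320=-284.71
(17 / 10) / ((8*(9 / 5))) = 17 / 144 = 0.12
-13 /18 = -0.72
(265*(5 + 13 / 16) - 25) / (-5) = -4849 / 16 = -303.06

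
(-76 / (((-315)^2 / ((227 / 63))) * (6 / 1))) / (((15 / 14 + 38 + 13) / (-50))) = 34504 / 78121827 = 0.00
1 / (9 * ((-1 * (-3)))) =1 / 27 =0.04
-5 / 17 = -0.29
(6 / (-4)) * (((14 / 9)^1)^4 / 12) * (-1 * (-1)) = -0.73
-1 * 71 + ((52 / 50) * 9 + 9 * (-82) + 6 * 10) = -18491 / 25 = -739.64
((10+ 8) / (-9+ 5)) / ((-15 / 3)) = 9 / 10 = 0.90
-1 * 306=-306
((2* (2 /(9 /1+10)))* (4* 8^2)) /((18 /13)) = 6656 /171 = 38.92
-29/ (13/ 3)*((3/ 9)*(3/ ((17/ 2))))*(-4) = 696/ 221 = 3.15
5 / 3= 1.67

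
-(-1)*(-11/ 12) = -11/ 12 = -0.92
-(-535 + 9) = 526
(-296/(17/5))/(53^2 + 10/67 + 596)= -19832/775693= -0.03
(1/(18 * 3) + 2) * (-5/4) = -545/216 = -2.52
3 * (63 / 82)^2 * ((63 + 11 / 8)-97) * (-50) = 77693175 / 26896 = 2888.65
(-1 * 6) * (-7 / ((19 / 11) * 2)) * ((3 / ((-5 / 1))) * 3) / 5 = -2079 / 475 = -4.38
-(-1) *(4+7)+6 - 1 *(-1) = 18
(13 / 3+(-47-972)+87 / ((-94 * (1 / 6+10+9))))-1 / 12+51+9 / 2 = -20740029 / 21620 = -959.30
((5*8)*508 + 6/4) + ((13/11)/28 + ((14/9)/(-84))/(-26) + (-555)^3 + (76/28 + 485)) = -9239615935661/54054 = -170933065.74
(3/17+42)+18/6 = 768/17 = 45.18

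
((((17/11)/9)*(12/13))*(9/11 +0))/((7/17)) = 3468/11011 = 0.31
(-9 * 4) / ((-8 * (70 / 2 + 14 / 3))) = 27 / 238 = 0.11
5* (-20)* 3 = -300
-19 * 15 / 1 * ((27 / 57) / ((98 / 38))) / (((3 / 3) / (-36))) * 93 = 8587620 / 49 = 175257.55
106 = 106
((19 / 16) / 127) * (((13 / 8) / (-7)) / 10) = -247 / 1137920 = -0.00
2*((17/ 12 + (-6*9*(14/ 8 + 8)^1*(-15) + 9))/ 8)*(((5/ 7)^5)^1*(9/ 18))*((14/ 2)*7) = 9005.92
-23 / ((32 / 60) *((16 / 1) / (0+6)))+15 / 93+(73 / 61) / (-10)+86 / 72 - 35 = -271954429 / 5446080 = -49.94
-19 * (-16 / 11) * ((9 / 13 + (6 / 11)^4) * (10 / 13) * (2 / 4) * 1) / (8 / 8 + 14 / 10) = 94124100 / 27217619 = 3.46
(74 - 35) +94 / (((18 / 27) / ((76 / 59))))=13017 / 59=220.63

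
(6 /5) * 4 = 24 /5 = 4.80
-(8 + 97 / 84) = -769 / 84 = -9.15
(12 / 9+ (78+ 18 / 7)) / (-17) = -1720 / 357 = -4.82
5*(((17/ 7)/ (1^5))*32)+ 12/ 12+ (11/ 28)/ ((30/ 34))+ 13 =403.02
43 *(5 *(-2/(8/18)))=-1935/2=-967.50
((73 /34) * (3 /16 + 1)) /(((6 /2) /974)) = 675469 /816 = 827.78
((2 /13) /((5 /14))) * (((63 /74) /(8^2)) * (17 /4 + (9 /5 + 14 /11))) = 710451 /16931200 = 0.04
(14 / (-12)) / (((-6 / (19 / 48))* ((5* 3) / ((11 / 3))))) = 1463 / 77760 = 0.02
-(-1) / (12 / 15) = 5 / 4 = 1.25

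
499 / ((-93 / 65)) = -32435 / 93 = -348.76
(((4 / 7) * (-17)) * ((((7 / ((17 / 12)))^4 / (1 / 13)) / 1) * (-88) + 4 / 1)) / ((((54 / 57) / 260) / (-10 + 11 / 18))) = -17069643533.49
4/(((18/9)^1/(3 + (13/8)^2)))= 361/32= 11.28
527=527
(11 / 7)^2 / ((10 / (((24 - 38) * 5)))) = -121 / 7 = -17.29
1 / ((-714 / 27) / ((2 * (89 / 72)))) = -89 / 952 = -0.09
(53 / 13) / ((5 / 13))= 53 / 5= 10.60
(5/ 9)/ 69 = 0.01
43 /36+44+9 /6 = 1681 /36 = 46.69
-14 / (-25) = 14 / 25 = 0.56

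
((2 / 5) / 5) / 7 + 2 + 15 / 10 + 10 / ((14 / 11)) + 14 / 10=4469 / 350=12.77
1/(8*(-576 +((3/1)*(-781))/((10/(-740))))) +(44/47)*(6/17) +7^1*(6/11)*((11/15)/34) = 134097691/324875280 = 0.41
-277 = -277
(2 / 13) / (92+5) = 2 / 1261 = 0.00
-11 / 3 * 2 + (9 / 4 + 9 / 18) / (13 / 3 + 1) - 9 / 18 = -1405 / 192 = -7.32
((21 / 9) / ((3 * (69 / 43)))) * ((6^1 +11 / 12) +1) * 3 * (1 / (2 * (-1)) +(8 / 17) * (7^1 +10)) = 142975 / 1656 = 86.34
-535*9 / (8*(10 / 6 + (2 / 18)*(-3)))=-14445 / 32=-451.41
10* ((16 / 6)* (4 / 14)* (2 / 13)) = 320 / 273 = 1.17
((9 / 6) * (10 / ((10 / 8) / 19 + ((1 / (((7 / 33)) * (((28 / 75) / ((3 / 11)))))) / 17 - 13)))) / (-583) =474810 / 234953081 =0.00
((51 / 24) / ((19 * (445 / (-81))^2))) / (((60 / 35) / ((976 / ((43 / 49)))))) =777896217 / 323572850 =2.40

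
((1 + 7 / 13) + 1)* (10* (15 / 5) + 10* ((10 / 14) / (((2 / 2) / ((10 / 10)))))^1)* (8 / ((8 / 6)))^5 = 5132160 / 7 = 733165.71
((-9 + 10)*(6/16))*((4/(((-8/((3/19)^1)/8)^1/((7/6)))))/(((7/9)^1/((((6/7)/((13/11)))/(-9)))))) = 99/3458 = 0.03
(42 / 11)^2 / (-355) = -1764 / 42955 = -0.04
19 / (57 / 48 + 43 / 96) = 1824 / 157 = 11.62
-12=-12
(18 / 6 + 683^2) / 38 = 233246 / 19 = 12276.11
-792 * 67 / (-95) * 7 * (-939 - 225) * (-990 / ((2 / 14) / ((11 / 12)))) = 549320332176 / 19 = 28911596430.32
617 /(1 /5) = 3085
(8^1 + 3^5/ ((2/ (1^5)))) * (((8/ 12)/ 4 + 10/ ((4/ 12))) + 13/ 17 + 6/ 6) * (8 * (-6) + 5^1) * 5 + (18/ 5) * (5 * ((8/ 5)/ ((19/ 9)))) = -17229509891/ 19380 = -889035.60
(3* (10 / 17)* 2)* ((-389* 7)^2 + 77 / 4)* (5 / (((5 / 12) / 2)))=10677237480 / 17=628072792.94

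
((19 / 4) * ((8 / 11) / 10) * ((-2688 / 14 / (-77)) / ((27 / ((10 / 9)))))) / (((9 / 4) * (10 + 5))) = 0.00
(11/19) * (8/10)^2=176/475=0.37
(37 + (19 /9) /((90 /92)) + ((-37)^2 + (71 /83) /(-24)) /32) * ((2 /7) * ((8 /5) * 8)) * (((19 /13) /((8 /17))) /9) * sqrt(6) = 32535971203 * sqrt(6) /314636400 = 253.30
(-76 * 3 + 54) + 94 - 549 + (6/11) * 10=-6859/11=-623.55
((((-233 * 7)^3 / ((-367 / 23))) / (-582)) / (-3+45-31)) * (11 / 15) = -99790619593 / 3203910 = -31146.51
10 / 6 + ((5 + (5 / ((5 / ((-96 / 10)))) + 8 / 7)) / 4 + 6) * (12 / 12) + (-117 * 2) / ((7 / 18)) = -249863 / 420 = -594.91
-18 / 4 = -9 / 2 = -4.50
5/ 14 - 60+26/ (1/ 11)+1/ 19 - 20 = 54905/ 266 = 206.41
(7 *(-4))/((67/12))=-336/67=-5.01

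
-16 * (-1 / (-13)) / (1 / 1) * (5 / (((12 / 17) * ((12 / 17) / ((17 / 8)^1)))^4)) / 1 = -2913111186148805 / 1430979084288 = -2035.75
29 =29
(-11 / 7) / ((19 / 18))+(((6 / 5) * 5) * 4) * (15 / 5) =9378 / 133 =70.51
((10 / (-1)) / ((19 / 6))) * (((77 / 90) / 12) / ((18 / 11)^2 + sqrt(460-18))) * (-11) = -131769 / 8640041 + 1771561 * sqrt(442) / 311041476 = 0.10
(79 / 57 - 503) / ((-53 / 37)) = 1057904 / 3021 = 350.18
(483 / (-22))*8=-1932 / 11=-175.64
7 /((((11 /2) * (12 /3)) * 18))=7 /396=0.02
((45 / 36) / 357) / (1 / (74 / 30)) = 37 / 4284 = 0.01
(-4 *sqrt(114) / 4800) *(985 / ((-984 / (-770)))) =-15169 *sqrt(114) / 23616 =-6.86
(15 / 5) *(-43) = -129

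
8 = 8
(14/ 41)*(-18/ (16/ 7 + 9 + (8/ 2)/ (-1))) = -588/ 697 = -0.84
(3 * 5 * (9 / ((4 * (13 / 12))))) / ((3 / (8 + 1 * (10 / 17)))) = 19710 / 221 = 89.19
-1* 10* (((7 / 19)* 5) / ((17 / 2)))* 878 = -614600 / 323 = -1902.79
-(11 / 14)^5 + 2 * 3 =3065893 / 537824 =5.70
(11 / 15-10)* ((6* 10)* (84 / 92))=-11676 / 23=-507.65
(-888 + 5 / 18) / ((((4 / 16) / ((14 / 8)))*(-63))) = 15979 / 162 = 98.64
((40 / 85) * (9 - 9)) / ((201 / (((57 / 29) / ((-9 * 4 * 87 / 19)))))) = 0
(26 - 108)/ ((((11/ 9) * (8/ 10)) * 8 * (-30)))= 123/ 352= 0.35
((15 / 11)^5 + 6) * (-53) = -91461093 / 161051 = -567.90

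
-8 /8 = -1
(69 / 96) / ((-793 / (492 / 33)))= -943 / 69784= -0.01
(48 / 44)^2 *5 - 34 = -3394 / 121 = -28.05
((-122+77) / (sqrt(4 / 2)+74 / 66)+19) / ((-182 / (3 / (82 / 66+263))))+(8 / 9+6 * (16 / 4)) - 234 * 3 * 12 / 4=-6011949336089 / 2888809560+970299 * sqrt(2) / 256783072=-2081.11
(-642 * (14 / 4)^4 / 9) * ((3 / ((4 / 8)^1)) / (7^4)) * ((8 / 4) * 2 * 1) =-107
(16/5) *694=11104/5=2220.80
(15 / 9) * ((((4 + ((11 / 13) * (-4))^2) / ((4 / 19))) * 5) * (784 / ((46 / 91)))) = 851120200 / 897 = 948851.95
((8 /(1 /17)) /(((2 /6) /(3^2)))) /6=612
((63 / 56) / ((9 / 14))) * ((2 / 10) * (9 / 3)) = 21 / 20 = 1.05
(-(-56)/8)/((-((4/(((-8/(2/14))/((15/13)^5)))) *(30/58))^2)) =-159068296536952348/129746337890625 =-1225.99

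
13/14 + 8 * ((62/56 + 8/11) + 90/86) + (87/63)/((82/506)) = 26469389/814506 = 32.50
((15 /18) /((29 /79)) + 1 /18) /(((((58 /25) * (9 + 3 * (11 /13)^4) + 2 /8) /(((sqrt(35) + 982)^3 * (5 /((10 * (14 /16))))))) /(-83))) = -545107218016061199200 /128875719483- 1665135839694074800 * sqrt(35) /128875719483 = -4306150892.66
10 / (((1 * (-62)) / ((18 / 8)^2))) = -405 / 496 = -0.82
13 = 13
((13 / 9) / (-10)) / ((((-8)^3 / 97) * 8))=1261 / 368640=0.00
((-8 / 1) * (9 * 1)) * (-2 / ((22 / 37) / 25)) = 66600 / 11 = 6054.55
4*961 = 3844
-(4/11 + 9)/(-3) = 103/33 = 3.12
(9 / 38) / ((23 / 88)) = 396 / 437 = 0.91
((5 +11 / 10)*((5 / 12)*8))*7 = 427 / 3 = 142.33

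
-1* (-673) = 673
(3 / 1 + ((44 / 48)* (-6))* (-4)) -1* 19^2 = -336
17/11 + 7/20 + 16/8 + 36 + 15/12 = 2263/55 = 41.15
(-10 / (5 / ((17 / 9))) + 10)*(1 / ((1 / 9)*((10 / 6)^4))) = 4536 / 625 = 7.26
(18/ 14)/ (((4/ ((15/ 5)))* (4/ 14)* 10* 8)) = 27/ 640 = 0.04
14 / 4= 3.50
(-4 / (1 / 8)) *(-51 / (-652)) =-408 / 163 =-2.50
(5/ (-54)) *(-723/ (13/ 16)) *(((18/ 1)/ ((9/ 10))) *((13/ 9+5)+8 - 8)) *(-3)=-11182400/ 351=-31858.69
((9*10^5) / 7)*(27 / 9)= 2700000 / 7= 385714.29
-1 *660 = -660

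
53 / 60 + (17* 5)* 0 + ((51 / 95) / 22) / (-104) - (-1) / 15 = 206441 / 217360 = 0.95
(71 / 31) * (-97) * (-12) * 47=3884268 / 31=125298.97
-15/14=-1.07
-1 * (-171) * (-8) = -1368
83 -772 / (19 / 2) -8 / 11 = 211 / 209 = 1.01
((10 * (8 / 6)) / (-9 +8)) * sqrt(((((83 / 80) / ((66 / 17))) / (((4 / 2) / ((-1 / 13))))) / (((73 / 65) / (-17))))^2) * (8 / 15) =-1.11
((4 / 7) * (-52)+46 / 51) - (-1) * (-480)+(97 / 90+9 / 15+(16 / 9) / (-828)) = -1124306837 / 2216970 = -507.14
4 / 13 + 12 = 160 / 13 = 12.31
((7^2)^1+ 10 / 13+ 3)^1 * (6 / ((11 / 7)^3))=1411788 / 17303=81.59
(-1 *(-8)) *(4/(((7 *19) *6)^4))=2/25344958401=0.00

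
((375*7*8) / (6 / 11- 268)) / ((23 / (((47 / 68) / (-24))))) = 452375 / 4601288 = 0.10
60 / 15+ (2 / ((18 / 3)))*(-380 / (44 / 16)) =-1388 / 33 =-42.06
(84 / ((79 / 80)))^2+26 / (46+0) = 1038724333 / 143543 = 7236.33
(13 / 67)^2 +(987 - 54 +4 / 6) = 12574196 / 13467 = 933.70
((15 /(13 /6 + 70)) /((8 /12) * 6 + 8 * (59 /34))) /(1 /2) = 765 /32908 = 0.02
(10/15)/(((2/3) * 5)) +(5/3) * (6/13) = 63/65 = 0.97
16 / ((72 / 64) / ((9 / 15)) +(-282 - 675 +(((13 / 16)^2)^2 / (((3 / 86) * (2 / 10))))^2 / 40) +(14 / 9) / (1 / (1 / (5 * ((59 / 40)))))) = -24326694764544 / 1303554155029115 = -0.02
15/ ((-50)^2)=0.01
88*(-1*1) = -88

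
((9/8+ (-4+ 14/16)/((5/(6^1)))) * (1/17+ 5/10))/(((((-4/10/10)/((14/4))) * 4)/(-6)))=-209475/1088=-192.53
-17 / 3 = -5.67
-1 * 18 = -18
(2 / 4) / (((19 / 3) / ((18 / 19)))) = 27 / 361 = 0.07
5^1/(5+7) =5/12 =0.42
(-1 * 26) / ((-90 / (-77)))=-1001 / 45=-22.24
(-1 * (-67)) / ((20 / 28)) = 469 / 5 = 93.80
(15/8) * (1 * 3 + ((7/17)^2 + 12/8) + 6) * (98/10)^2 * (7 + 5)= 133262703/5780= 23055.83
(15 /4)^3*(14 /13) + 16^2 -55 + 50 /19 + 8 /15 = 30938917 /118560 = 260.96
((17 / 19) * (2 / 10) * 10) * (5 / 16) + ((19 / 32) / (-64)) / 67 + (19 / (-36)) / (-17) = 235390271 / 398886912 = 0.59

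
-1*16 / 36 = -4 / 9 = -0.44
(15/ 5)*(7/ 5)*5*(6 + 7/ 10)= 1407/ 10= 140.70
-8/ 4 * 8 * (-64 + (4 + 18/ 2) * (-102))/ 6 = 11120/ 3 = 3706.67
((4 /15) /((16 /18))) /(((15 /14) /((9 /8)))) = 63 /200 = 0.32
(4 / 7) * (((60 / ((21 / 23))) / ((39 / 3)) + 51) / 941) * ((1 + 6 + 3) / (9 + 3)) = 51010 / 1798251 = 0.03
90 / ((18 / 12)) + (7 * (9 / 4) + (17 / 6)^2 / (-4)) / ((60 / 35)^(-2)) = 4919 / 49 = 100.39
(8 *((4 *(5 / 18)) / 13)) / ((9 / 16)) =1280 / 1053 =1.22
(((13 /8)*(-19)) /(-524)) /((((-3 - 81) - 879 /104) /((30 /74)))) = -3211 /12427708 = -0.00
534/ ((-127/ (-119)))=63546/ 127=500.36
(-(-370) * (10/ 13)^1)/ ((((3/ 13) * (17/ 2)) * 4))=1850/ 51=36.27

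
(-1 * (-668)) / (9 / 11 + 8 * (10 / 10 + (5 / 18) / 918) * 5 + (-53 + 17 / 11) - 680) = -30354588 / 31382657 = -0.97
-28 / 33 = -0.85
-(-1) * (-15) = -15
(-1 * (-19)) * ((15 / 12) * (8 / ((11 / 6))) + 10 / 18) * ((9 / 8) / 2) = 11305 / 176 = 64.23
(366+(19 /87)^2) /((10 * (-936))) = -554123 /14169168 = -0.04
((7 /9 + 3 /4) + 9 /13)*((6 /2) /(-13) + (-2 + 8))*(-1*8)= -51950 /507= -102.47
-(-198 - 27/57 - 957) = 21954/19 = 1155.47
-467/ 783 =-0.60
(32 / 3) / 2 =16 / 3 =5.33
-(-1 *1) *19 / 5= 19 / 5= 3.80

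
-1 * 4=-4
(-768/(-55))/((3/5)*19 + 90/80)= 2048/1837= 1.11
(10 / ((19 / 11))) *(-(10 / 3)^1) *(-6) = 2200 / 19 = 115.79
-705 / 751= -0.94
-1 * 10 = -10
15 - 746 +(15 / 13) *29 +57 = -8327 / 13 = -640.54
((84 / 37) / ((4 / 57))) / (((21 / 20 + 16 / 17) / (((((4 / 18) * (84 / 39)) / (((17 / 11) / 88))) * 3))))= 432579840 / 325637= 1328.41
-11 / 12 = -0.92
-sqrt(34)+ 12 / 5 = 12 / 5 - sqrt(34) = -3.43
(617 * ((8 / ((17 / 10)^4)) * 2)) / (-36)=-24680000 / 751689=-32.83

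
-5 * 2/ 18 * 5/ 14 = -25/ 126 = -0.20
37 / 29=1.28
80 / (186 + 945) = 80 / 1131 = 0.07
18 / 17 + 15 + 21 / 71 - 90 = -88890 / 1207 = -73.65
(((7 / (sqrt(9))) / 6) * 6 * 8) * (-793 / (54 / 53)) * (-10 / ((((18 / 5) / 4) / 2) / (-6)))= -470724800 / 243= -1937139.09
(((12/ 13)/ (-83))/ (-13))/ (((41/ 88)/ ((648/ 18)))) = 38016/ 575107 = 0.07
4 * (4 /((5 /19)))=60.80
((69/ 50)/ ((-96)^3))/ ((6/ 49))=-1127/ 88473600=-0.00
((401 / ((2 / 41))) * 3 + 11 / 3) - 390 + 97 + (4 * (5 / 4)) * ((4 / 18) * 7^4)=27039.94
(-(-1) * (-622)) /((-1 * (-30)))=-311 /15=-20.73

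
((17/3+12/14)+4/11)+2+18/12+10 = 20.39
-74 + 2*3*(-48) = -362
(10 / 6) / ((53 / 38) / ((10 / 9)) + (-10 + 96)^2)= 1900 / 8432871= 0.00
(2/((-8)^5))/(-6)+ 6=589825/98304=6.00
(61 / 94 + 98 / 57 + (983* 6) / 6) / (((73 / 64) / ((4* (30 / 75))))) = 1351578368 / 977835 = 1382.22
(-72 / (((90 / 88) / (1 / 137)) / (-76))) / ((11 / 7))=17024 / 685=24.85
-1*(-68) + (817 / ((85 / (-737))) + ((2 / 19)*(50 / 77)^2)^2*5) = -7567805960878549 / 1078671063085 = -7015.86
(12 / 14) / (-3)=-2 / 7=-0.29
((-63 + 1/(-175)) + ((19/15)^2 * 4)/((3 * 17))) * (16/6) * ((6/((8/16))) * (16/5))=-2586022912/401625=-6438.90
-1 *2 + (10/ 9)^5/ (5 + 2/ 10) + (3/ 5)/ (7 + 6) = -6249223/ 3838185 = -1.63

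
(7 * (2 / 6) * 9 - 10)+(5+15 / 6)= 37 / 2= 18.50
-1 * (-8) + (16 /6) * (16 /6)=136 /9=15.11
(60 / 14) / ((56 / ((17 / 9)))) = 85 / 588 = 0.14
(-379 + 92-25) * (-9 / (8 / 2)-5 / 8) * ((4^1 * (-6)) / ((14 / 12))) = -129168 / 7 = -18452.57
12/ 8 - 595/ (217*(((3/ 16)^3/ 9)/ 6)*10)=-139171/ 62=-2244.69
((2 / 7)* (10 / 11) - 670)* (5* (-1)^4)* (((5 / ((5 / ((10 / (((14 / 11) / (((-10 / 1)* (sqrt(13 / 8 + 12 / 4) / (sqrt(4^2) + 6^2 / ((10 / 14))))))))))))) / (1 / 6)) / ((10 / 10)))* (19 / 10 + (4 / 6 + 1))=344874375* sqrt(74) / 13328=222593.15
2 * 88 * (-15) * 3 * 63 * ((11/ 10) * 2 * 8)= -8781696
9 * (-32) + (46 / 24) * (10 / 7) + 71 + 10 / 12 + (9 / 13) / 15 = -97089 / 455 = -213.38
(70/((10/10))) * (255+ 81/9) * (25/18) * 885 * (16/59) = 6160000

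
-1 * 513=-513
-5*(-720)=3600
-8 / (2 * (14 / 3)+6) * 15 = -7.83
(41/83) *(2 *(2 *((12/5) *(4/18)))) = 1312/1245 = 1.05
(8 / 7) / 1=8 / 7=1.14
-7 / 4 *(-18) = 63 / 2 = 31.50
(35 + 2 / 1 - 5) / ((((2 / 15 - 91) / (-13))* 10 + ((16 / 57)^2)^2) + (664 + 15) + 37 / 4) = 17565185664 / 416159672629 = 0.04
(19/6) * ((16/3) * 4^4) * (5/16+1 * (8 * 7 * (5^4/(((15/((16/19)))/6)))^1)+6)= 458997632/9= 50999736.89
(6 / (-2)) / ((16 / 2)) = -3 / 8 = -0.38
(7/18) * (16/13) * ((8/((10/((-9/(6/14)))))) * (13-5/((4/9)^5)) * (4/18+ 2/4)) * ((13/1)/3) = 179591321/25920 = 6928.68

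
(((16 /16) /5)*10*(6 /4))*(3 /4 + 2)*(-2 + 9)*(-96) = -5544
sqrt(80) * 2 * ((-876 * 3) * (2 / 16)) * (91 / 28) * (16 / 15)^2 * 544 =-132161536 * sqrt(5) / 25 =-11820887.14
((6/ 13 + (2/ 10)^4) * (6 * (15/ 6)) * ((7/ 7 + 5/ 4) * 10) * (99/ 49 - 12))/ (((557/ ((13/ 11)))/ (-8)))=198731556/ 7505575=26.48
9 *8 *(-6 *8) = -3456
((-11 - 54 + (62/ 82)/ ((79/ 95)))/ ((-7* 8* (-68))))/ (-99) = 103795/ 610538544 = 0.00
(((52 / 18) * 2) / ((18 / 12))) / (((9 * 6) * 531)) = 52 / 387099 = 0.00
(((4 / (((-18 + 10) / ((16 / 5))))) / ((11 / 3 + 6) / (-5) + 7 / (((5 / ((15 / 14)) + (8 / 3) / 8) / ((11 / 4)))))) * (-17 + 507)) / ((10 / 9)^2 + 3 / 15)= -544320 / 1909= -285.13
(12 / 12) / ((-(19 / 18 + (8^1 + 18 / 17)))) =-306 / 3095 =-0.10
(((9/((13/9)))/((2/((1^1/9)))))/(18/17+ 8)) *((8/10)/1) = 153/5005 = 0.03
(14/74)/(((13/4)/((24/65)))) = 672/31265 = 0.02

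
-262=-262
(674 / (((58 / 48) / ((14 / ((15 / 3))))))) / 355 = 226464 / 51475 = 4.40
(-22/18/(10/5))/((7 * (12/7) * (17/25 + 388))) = -275/2098872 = -0.00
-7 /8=-0.88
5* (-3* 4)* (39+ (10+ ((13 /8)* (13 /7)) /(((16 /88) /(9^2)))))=-2341005 /28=-83607.32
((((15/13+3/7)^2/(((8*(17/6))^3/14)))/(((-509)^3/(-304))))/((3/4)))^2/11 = 50292379090944/6461932195700547872407809799091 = 0.00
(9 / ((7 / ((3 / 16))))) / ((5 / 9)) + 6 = 3603 / 560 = 6.43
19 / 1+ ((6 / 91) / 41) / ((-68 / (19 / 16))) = 19.00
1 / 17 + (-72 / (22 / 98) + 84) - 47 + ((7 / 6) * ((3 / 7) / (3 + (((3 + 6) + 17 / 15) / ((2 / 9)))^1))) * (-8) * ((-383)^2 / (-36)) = 21142613 / 408969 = 51.70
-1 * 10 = -10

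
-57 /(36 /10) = -95 /6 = -15.83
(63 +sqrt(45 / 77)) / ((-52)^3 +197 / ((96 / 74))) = -3024 / 6741895- 144 * sqrt(385) / 519125915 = -0.00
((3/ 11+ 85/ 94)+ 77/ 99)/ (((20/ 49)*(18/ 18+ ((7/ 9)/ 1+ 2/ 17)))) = 15153103/ 5997200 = 2.53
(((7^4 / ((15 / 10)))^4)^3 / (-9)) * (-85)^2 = -1086184797675315430657590373197591326163301273600 / 4782969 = -227094258331031505882139400000000000000000.00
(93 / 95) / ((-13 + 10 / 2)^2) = 93 / 6080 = 0.02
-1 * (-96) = 96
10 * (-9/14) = -45/7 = -6.43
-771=-771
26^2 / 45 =676 / 45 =15.02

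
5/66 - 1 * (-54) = 3569/66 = 54.08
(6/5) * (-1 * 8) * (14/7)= -19.20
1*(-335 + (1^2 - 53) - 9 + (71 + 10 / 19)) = -324.47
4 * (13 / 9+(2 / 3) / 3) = 20 / 3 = 6.67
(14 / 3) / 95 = 14 / 285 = 0.05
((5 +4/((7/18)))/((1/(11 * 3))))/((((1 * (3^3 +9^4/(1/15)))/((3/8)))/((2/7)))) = 0.00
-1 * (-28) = 28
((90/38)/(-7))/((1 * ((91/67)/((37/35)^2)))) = -825507/2965235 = -0.28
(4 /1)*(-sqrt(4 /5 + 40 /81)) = -8*sqrt(655) /45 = -4.55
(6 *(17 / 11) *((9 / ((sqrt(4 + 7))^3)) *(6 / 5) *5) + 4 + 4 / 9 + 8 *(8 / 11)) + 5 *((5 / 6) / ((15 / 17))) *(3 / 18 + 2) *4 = 5508 *sqrt(11) / 1331 + 15203 / 297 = 64.91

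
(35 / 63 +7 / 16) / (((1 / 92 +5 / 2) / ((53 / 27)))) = 15847 / 20412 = 0.78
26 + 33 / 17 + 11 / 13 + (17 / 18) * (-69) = -48239 / 1326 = -36.38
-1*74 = -74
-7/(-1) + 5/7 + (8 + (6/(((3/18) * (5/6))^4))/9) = 7906958/4375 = 1807.30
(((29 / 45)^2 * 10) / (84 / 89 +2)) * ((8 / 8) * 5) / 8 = 74849 / 84888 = 0.88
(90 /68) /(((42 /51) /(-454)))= -10215 /14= -729.64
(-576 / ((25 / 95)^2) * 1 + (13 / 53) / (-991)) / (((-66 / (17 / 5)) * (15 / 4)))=33757125182 / 295441875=114.26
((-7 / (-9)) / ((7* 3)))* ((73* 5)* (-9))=-365 / 3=-121.67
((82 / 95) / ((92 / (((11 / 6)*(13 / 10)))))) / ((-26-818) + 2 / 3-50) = -5863 / 234232000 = -0.00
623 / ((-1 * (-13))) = 623 / 13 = 47.92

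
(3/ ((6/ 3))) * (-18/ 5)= -27/ 5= -5.40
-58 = -58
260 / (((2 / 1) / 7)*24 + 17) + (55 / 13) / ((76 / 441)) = 5848745 / 164996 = 35.45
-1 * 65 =-65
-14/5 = -2.80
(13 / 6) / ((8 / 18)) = 39 / 8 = 4.88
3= 3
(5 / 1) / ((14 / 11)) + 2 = 83 / 14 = 5.93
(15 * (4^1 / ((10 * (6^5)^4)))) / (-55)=-1 / 33514785700577280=-0.00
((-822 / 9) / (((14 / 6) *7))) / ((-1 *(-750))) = -0.01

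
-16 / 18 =-8 / 9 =-0.89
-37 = -37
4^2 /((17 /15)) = 240 /17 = 14.12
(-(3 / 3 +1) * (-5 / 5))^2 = 4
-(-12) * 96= 1152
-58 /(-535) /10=29 /2675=0.01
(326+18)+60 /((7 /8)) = 412.57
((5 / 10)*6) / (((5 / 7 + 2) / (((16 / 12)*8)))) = 224 / 19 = 11.79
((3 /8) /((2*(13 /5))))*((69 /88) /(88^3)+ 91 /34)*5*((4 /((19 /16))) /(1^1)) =10770848925 /3313316864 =3.25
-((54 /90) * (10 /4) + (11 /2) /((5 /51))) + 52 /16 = -1087 /20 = -54.35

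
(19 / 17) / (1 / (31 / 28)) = 589 / 476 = 1.24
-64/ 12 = -16/ 3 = -5.33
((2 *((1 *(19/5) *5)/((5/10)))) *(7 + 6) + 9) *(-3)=-2991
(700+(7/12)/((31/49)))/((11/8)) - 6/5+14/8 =10440973/20460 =510.31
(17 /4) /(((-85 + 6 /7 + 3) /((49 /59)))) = -5831 /134048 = -0.04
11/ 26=0.42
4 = 4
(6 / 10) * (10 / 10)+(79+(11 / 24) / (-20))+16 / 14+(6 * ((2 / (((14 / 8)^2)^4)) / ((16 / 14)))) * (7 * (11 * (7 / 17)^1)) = 11589391043 / 137145120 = 84.50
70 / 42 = 5 / 3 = 1.67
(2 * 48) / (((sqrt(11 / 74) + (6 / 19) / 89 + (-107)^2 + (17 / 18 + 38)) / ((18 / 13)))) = 680487494410078848 / 58811495472258671155 - 800471673216 * sqrt(814) / 58811495472258671155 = 0.01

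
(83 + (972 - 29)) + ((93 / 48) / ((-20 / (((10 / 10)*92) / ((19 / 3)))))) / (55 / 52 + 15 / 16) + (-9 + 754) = 69793868 / 39425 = 1770.29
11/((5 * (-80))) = -11/400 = -0.03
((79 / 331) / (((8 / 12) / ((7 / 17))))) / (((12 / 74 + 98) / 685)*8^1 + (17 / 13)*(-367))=-546615615 / 1775315427658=-0.00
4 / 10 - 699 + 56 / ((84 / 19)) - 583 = -19034 / 15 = -1268.93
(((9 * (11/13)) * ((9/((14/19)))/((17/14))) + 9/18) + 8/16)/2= 8575/221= 38.80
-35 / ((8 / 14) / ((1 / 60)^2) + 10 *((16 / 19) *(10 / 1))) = -931 / 56960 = -0.02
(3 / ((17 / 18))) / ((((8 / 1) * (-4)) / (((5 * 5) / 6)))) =-0.41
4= 4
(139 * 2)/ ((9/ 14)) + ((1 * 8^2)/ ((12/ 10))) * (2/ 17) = 67124/ 153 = 438.72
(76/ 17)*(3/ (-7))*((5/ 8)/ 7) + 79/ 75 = 110239/ 124950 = 0.88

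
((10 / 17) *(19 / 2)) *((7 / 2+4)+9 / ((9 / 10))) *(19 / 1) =63175 / 34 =1858.09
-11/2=-5.50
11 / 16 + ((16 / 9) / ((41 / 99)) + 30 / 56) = 25329 / 4592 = 5.52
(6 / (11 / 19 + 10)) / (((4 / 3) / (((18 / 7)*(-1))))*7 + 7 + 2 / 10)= 2565 / 16147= 0.16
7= 7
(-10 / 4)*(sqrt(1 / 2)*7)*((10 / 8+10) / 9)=-175*sqrt(2) / 16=-15.47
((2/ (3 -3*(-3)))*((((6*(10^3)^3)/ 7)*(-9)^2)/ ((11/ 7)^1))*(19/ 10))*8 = 1231200000000/ 11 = 111927272727.27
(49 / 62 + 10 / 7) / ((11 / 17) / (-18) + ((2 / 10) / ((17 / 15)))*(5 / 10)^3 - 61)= -34668 / 953281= -0.04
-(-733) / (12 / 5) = 3665 / 12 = 305.42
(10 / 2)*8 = 40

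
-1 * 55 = -55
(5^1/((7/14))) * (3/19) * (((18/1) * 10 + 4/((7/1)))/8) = 4740/133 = 35.64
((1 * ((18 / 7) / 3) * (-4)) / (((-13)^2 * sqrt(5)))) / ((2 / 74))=-888 * sqrt(5) / 5915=-0.34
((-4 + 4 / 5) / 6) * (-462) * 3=739.20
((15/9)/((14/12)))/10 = 1/7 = 0.14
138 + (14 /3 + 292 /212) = 22903 /159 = 144.04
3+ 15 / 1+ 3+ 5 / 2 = 47 / 2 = 23.50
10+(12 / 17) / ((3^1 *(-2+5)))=514 / 51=10.08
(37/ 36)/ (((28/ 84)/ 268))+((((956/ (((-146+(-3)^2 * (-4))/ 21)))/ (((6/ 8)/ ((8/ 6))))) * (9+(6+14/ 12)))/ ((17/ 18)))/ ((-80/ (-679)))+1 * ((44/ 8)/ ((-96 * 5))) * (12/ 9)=-4401998287/ 159120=-27664.64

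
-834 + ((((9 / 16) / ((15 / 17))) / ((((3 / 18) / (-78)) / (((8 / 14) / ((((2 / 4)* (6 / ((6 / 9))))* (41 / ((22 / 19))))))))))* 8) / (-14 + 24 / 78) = -2022254946 / 2426585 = -833.37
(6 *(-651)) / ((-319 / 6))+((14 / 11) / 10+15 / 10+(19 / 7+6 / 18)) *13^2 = 863.52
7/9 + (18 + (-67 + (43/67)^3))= -129815579/2706867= -47.96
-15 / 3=-5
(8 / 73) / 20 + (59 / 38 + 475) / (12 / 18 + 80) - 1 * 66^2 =-14601240493 / 3356540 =-4350.09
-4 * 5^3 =-500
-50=-50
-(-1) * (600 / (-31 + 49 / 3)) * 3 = -1350 / 11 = -122.73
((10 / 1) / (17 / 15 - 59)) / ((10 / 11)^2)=-363 / 1736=-0.21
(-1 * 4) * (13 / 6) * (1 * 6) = -52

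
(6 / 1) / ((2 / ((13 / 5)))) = 39 / 5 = 7.80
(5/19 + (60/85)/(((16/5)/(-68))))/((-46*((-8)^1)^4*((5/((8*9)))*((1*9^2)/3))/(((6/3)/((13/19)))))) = 7/57408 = 0.00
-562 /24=-281 /12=-23.42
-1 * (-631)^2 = -398161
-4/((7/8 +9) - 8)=-32/15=-2.13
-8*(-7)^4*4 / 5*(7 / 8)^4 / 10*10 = -5764801 / 640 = -9007.50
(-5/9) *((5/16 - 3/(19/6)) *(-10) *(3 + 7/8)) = -149575/10944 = -13.67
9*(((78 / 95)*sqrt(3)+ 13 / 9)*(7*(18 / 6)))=14742*sqrt(3) / 95+ 273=541.78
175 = 175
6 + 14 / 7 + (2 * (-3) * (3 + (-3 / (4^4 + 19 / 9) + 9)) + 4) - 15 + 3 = -167094 / 2323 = -71.93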